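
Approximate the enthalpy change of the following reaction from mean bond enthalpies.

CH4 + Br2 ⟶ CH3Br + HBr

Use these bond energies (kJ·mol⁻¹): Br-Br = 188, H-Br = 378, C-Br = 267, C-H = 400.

Bonds broken (reactants):
  Br-Br: 1 × 188 = 188
  C-H: 4 × 400 = 1600
  Σ(broken) = 1788 kJ
Bonds formed (products):
  C-Br: 1 × 267 = 267
  C-H: 3 × 400 = 1200
  H-Br: 1 × 378 = 378
  Σ(formed) = 1845 kJ
ΔH = Σ(broken) − Σ(formed) = 1788 − 1845 = −57 kJ

ΔH ≈ −57 kJ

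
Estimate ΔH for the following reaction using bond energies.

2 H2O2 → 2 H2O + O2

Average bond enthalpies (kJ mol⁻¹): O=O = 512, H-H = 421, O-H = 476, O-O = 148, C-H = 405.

Bonds broken (reactants):
  O-H: 4 × 476 = 1904
  O-O: 2 × 148 = 296
  Σ(broken) = 2200 kJ
Bonds formed (products):
  O-H: 4 × 476 = 1904
  O=O: 1 × 512 = 512
  Σ(formed) = 2416 kJ
ΔH = Σ(broken) − Σ(formed) = 2200 − 2416 = −216 kJ

ΔH ≈ −216 kJ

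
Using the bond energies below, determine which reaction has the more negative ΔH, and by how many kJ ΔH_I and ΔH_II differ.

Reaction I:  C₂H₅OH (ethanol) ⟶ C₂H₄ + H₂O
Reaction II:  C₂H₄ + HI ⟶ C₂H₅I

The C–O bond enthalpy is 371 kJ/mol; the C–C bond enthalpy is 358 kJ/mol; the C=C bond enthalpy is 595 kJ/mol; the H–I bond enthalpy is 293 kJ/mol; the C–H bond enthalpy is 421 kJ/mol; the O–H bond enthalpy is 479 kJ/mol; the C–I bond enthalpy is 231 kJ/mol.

Reaction II, by 198 kJ

Reaction I:
  Bonds broken (reactants):
    C–C: 1 × 358 = 358
    C–H: 5 × 421 = 2105
    C–O: 1 × 371 = 371
    O–H: 1 × 479 = 479
    Σ(broken) = 3313 kJ
  Bonds formed (products):
    C–H: 4 × 421 = 1684
    C=C: 1 × 595 = 595
    O–H: 2 × 479 = 958
    Σ(formed) = 3237 kJ
  ΔH_I = 3313 − 3237 = +76 kJ
Reaction II:
  Bonds broken (reactants):
    C–H: 4 × 421 = 1684
    C=C: 1 × 595 = 595
    H–I: 1 × 293 = 293
    Σ(broken) = 2572 kJ
  Bonds formed (products):
    C–C: 1 × 358 = 358
    C–H: 5 × 421 = 2105
    C–I: 1 × 231 = 231
    Σ(formed) = 2694 kJ
  ΔH_II = 2572 − 2694 = −122 kJ
ΔH_I − ΔH_II = +198 kJ, so reaction II has the more negative ΔH; |ΔH_I − ΔH_II| = 198 kJ.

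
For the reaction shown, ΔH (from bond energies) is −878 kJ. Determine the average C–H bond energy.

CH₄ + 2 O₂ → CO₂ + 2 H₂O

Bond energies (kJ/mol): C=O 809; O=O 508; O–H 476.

Let D be the C–H bond energy.
Σ(broken) = 4×D + 2×508 = 1016 + 4D
Σ(formed) = 2×809 + 4×476 = 3522
ΔH = Σ(broken) − Σ(formed) = (1016 + 4D) − (3522) = −2506 + 4D
Setting this equal to −878 kJ gives 4D = 1628, so D = 407 kJ/mol.

D(C–H) ≈ 407 kJ/mol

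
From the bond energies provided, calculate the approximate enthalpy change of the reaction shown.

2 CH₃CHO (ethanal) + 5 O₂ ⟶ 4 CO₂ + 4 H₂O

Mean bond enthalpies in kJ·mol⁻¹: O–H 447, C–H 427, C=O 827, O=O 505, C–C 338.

Bonds broken (reactants):
  C–C: 2 × 338 = 676
  C–H: 8 × 427 = 3416
  C=O: 2 × 827 = 1654
  O=O: 5 × 505 = 2525
  Σ(broken) = 8271 kJ
Bonds formed (products):
  C=O: 8 × 827 = 6616
  O–H: 8 × 447 = 3576
  Σ(formed) = 10192 kJ
ΔH = Σ(broken) − Σ(formed) = 8271 − 10192 = −1921 kJ

ΔH ≈ −1921 kJ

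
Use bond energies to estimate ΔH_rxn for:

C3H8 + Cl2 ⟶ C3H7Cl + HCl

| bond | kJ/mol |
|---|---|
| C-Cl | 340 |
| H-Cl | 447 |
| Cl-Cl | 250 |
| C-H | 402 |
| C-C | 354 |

Bonds broken (reactants):
  C-C: 2 × 354 = 708
  C-H: 8 × 402 = 3216
  Cl-Cl: 1 × 250 = 250
  Σ(broken) = 4174 kJ
Bonds formed (products):
  C-C: 2 × 354 = 708
  C-Cl: 1 × 340 = 340
  C-H: 7 × 402 = 2814
  H-Cl: 1 × 447 = 447
  Σ(formed) = 4309 kJ
ΔH = Σ(broken) − Σ(formed) = 4174 − 4309 = −135 kJ

ΔH ≈ −135 kJ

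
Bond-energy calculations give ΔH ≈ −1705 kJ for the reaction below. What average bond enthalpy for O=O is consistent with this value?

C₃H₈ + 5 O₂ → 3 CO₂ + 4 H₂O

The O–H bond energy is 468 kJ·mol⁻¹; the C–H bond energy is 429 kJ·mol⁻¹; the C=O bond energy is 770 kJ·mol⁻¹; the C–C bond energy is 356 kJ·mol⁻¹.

Let D be the O=O bond energy.
Σ(broken) = 2×356 + 8×429 + 5×D = 4144 + 5D
Σ(formed) = 6×770 + 8×468 = 8364
ΔH = Σ(broken) − Σ(formed) = (4144 + 5D) − (8364) = −4220 + 5D
Setting this equal to −1705 kJ gives 5D = 2515, so D = 503 kJ/mol.

D(O=O) ≈ 503 kJ/mol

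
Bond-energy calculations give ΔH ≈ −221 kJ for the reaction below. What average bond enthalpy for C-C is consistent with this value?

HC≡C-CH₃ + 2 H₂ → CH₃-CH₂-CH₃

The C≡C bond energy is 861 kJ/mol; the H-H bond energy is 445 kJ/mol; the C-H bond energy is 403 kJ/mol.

Let D be the C-C bond energy.
Σ(broken) = 1×861 + 1×D + 4×403 + 2×445 = 3363 + D
Σ(formed) = 2×D + 8×403 = 3224 + 2D
ΔH = Σ(broken) − Σ(formed) = (3363 + D) − (3224 + 2D) = +139 − D
Setting this equal to −221 kJ gives D = 360 kJ/mol.

D(C-C) ≈ 360 kJ/mol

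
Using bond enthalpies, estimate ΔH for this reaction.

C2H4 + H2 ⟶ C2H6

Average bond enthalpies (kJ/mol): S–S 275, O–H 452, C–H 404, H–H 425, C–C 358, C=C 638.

Bonds broken (reactants):
  C–H: 4 × 404 = 1616
  C=C: 1 × 638 = 638
  H–H: 1 × 425 = 425
  Σ(broken) = 2679 kJ
Bonds formed (products):
  C–C: 1 × 358 = 358
  C–H: 6 × 404 = 2424
  Σ(formed) = 2782 kJ
ΔH = Σ(broken) − Σ(formed) = 2679 − 2782 = −103 kJ

ΔH ≈ −103 kJ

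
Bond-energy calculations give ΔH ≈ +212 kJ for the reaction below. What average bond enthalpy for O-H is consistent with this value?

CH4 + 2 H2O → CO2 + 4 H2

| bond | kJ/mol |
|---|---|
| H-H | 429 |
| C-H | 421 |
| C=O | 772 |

D(O-H) ≈ 447 kJ/mol

Let D be the O-H bond energy.
Σ(broken) = 4×421 + 4×D = 1684 + 4D
Σ(formed) = 2×772 + 4×429 = 3260
ΔH = Σ(broken) − Σ(formed) = (1684 + 4D) − (3260) = −1576 + 4D
Setting this equal to +212 kJ gives 4D = 1788, so D = 447 kJ/mol.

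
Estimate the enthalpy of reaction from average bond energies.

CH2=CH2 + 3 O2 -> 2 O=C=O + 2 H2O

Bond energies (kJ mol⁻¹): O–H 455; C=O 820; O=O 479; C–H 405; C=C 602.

Bonds broken (reactants):
  C–H: 4 × 405 = 1620
  C=C: 1 × 602 = 602
  O=O: 3 × 479 = 1437
  Σ(broken) = 3659 kJ
Bonds formed (products):
  C=O: 4 × 820 = 3280
  O–H: 4 × 455 = 1820
  Σ(formed) = 5100 kJ
ΔH = Σ(broken) − Σ(formed) = 3659 − 5100 = −1441 kJ

ΔH ≈ −1441 kJ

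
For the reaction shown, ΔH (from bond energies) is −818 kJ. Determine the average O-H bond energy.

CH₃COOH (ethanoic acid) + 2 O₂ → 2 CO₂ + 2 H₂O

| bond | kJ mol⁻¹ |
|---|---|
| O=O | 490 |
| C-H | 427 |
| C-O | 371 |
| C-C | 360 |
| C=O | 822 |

D(O-H) ≈ 448 kJ/mol

Let D be the O-H bond energy.
Σ(broken) = 1×360 + 3×427 + 1×371 + 1×822 + 1×D + 2×490 = 3814 + D
Σ(formed) = 4×822 + 4×D = 3288 + 4D
ΔH = Σ(broken) − Σ(formed) = (3814 + D) − (3288 + 4D) = +526 − 3D
Setting this equal to −818 kJ gives 3D = 1344, so D = 448 kJ/mol.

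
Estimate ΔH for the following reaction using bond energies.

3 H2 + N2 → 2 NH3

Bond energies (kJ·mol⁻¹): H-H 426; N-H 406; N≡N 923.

Bonds broken (reactants):
  H-H: 3 × 426 = 1278
  N≡N: 1 × 923 = 923
  Σ(broken) = 2201 kJ
Bonds formed (products):
  N-H: 6 × 406 = 2436
  Σ(formed) = 2436 kJ
ΔH = Σ(broken) − Σ(formed) = 2201 − 2436 = −235 kJ

ΔH ≈ −235 kJ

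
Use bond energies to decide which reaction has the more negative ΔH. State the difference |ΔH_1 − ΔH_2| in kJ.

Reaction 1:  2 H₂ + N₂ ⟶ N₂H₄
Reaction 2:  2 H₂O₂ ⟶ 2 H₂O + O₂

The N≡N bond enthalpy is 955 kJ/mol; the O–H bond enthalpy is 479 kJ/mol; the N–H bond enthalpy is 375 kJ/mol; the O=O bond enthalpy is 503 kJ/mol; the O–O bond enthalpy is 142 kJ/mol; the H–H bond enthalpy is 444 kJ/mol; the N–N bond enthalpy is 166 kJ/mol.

Reaction 1:
  Bonds broken (reactants):
    H–H: 2 × 444 = 888
    N≡N: 1 × 955 = 955
    Σ(broken) = 1843 kJ
  Bonds formed (products):
    N–H: 4 × 375 = 1500
    N–N: 1 × 166 = 166
    Σ(formed) = 1666 kJ
  ΔH_1 = 1843 − 1666 = +177 kJ
Reaction 2:
  Bonds broken (reactants):
    O–H: 4 × 479 = 1916
    O–O: 2 × 142 = 284
    Σ(broken) = 2200 kJ
  Bonds formed (products):
    O–H: 4 × 479 = 1916
    O=O: 1 × 503 = 503
    Σ(formed) = 2419 kJ
  ΔH_2 = 2200 − 2419 = −219 kJ
ΔH_1 − ΔH_2 = +396 kJ, so reaction 2 has the more negative ΔH; |ΔH_1 − ΔH_2| = 396 kJ.

Reaction 2, by 396 kJ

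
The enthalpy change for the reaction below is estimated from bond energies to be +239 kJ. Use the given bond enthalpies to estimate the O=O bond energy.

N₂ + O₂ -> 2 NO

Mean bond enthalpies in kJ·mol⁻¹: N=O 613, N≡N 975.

Let D be the O=O bond energy.
Σ(broken) = 1×975 + 1×D = 975 + D
Σ(formed) = 2×613 = 1226
ΔH = Σ(broken) − Σ(formed) = (975 + D) − (1226) = −251 + D
Setting this equal to +239 kJ gives D = 490 kJ/mol.

D(O=O) ≈ 490 kJ/mol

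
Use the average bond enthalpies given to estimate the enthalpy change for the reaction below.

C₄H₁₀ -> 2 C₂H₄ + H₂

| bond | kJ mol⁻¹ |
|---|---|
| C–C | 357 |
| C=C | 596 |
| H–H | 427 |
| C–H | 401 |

Bonds broken (reactants):
  C–C: 3 × 357 = 1071
  C–H: 10 × 401 = 4010
  Σ(broken) = 5081 kJ
Bonds formed (products):
  C–H: 8 × 401 = 3208
  C=C: 2 × 596 = 1192
  H–H: 1 × 427 = 427
  Σ(formed) = 4827 kJ
ΔH = Σ(broken) − Σ(formed) = 5081 − 4827 = +254 kJ

ΔH ≈ +254 kJ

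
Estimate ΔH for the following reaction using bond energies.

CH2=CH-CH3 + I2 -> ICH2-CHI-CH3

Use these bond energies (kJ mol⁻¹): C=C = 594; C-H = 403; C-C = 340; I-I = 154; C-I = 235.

Bonds broken (reactants):
  C-C: 1 × 340 = 340
  C-H: 6 × 403 = 2418
  C=C: 1 × 594 = 594
  I-I: 1 × 154 = 154
  Σ(broken) = 3506 kJ
Bonds formed (products):
  C-C: 2 × 340 = 680
  C-H: 6 × 403 = 2418
  C-I: 2 × 235 = 470
  Σ(formed) = 3568 kJ
ΔH = Σ(broken) − Σ(formed) = 3506 − 3568 = −62 kJ

ΔH ≈ −62 kJ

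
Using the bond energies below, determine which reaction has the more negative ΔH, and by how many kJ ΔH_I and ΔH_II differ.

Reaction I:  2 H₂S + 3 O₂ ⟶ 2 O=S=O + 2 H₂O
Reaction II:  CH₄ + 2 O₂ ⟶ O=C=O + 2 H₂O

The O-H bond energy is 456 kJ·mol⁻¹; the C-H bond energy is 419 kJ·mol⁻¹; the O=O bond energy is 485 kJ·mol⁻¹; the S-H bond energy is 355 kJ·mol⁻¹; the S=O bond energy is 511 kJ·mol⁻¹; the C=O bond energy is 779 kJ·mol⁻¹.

Reaction I:
  Bonds broken (reactants):
    O=O: 3 × 485 = 1455
    S-H: 4 × 355 = 1420
    Σ(broken) = 2875 kJ
  Bonds formed (products):
    O-H: 4 × 456 = 1824
    S=O: 4 × 511 = 2044
    Σ(formed) = 3868 kJ
  ΔH_I = 2875 − 3868 = −993 kJ
Reaction II:
  Bonds broken (reactants):
    C-H: 4 × 419 = 1676
    O=O: 2 × 485 = 970
    Σ(broken) = 2646 kJ
  Bonds formed (products):
    C=O: 2 × 779 = 1558
    O-H: 4 × 456 = 1824
    Σ(formed) = 3382 kJ
  ΔH_II = 2646 − 3382 = −736 kJ
ΔH_I − ΔH_II = −257 kJ, so reaction I has the more negative ΔH; |ΔH_I − ΔH_II| = 257 kJ.

Reaction I, by 257 kJ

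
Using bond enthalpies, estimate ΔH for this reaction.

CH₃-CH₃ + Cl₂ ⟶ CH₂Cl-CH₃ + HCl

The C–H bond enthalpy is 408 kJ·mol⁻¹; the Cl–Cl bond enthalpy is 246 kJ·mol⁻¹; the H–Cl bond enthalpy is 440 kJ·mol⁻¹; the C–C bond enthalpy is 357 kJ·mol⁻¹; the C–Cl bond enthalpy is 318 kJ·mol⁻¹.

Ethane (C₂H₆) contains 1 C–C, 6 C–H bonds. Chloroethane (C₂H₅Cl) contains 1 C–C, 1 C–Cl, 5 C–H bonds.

Bonds broken (reactants):
  C–C: 1 × 357 = 357
  C–H: 6 × 408 = 2448
  Cl–Cl: 1 × 246 = 246
  Σ(broken) = 3051 kJ
Bonds formed (products):
  C–C: 1 × 357 = 357
  C–Cl: 1 × 318 = 318
  C–H: 5 × 408 = 2040
  H–Cl: 1 × 440 = 440
  Σ(formed) = 3155 kJ
ΔH = Σ(broken) − Σ(formed) = 3051 − 3155 = −104 kJ

ΔH ≈ −104 kJ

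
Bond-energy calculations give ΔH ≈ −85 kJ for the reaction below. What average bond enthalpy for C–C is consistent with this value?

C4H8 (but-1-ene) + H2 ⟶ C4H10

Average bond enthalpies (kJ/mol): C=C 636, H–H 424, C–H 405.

D(C–C) ≈ 335 kJ/mol

Let D be the C–C bond energy.
Σ(broken) = 2×D + 8×405 + 1×636 + 1×424 = 4300 + 2D
Σ(formed) = 3×D + 10×405 = 4050 + 3D
ΔH = Σ(broken) − Σ(formed) = (4300 + 2D) − (4050 + 3D) = +250 − D
Setting this equal to −85 kJ gives D = 335 kJ/mol.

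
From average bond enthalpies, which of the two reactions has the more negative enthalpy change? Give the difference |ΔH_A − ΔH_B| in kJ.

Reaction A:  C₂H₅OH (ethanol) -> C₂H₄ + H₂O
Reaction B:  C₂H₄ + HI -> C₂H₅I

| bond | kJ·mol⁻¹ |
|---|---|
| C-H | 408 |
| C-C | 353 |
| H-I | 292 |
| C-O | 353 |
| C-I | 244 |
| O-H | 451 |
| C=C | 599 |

Reaction B, by 178 kJ

Reaction A:
  Bonds broken (reactants):
    C-C: 1 × 353 = 353
    C-H: 5 × 408 = 2040
    C-O: 1 × 353 = 353
    O-H: 1 × 451 = 451
    Σ(broken) = 3197 kJ
  Bonds formed (products):
    C-H: 4 × 408 = 1632
    C=C: 1 × 599 = 599
    O-H: 2 × 451 = 902
    Σ(formed) = 3133 kJ
  ΔH_A = 3197 − 3133 = +64 kJ
Reaction B:
  Bonds broken (reactants):
    C-H: 4 × 408 = 1632
    C=C: 1 × 599 = 599
    H-I: 1 × 292 = 292
    Σ(broken) = 2523 kJ
  Bonds formed (products):
    C-C: 1 × 353 = 353
    C-H: 5 × 408 = 2040
    C-I: 1 × 244 = 244
    Σ(formed) = 2637 kJ
  ΔH_B = 2523 − 2637 = −114 kJ
ΔH_A − ΔH_B = +178 kJ, so reaction B has the more negative ΔH; |ΔH_A − ΔH_B| = 178 kJ.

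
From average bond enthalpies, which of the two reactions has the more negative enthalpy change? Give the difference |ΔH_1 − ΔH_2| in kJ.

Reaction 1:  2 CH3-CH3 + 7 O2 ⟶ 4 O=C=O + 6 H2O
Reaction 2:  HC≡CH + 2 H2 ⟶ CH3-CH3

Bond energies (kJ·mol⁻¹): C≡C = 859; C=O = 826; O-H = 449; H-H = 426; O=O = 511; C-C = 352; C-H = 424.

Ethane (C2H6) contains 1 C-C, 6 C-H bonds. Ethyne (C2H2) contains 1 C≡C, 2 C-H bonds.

Reaction 1, by 2290 kJ

Reaction 1:
  Bonds broken (reactants):
    C-C: 2 × 352 = 704
    C-H: 12 × 424 = 5088
    O=O: 7 × 511 = 3577
    Σ(broken) = 9369 kJ
  Bonds formed (products):
    C=O: 8 × 826 = 6608
    O-H: 12 × 449 = 5388
    Σ(formed) = 11996 kJ
  ΔH_1 = 9369 − 11996 = −2627 kJ
Reaction 2:
  Bonds broken (reactants):
    C≡C: 1 × 859 = 859
    C-H: 2 × 424 = 848
    H-H: 2 × 426 = 852
    Σ(broken) = 2559 kJ
  Bonds formed (products):
    C-C: 1 × 352 = 352
    C-H: 6 × 424 = 2544
    Σ(formed) = 2896 kJ
  ΔH_2 = 2559 − 2896 = −337 kJ
ΔH_1 − ΔH_2 = −2290 kJ, so reaction 1 has the more negative ΔH; |ΔH_1 − ΔH_2| = 2290 kJ.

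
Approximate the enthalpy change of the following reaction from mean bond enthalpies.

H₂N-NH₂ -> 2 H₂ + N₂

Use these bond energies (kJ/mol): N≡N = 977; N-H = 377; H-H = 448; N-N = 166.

Bonds broken (reactants):
  N-H: 4 × 377 = 1508
  N-N: 1 × 166 = 166
  Σ(broken) = 1674 kJ
Bonds formed (products):
  H-H: 2 × 448 = 896
  N≡N: 1 × 977 = 977
  Σ(formed) = 1873 kJ
ΔH = Σ(broken) − Σ(formed) = 1674 − 1873 = −199 kJ

ΔH ≈ −199 kJ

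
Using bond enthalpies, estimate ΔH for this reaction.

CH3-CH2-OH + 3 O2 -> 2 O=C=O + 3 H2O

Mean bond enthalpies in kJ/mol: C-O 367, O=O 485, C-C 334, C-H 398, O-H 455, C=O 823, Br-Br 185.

ΔH ≈ −1421 kJ

Bonds broken (reactants):
  C-C: 1 × 334 = 334
  C-H: 5 × 398 = 1990
  C-O: 1 × 367 = 367
  O-H: 1 × 455 = 455
  O=O: 3 × 485 = 1455
  Σ(broken) = 4601 kJ
Bonds formed (products):
  C=O: 4 × 823 = 3292
  O-H: 6 × 455 = 2730
  Σ(formed) = 6022 kJ
ΔH = Σ(broken) − Σ(formed) = 4601 − 6022 = −1421 kJ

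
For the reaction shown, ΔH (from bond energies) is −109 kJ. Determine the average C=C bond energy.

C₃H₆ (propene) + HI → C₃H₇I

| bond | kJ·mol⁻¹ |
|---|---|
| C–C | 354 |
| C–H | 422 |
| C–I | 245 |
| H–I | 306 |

Let D be the C=C bond energy.
Σ(broken) = 1×354 + 6×422 + 1×D + 1×306 = 3192 + D
Σ(formed) = 2×354 + 7×422 + 1×245 = 3907
ΔH = Σ(broken) − Σ(formed) = (3192 + D) − (3907) = −715 + D
Setting this equal to −109 kJ gives D = 606 kJ/mol.

D(C=C) ≈ 606 kJ/mol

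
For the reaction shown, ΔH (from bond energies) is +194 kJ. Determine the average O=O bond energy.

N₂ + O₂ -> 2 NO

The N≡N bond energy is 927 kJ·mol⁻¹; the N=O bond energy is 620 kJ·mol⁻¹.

Let D be the O=O bond energy.
Σ(broken) = 1×927 + 1×D = 927 + D
Σ(formed) = 2×620 = 1240
ΔH = Σ(broken) − Σ(formed) = (927 + D) − (1240) = −313 + D
Setting this equal to +194 kJ gives D = 507 kJ/mol.

D(O=O) ≈ 507 kJ/mol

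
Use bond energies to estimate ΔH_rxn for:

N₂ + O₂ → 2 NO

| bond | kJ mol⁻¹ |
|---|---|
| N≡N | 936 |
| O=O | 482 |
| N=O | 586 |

ΔH ≈ +246 kJ

Bonds broken (reactants):
  N≡N: 1 × 936 = 936
  O=O: 1 × 482 = 482
  Σ(broken) = 1418 kJ
Bonds formed (products):
  N=O: 2 × 586 = 1172
  Σ(formed) = 1172 kJ
ΔH = Σ(broken) − Σ(formed) = 1418 − 1172 = +246 kJ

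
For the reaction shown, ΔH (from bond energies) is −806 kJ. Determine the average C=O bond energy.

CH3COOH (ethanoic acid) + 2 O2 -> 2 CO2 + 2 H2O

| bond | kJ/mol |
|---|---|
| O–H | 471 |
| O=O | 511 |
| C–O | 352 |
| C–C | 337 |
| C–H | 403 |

Let D be the C=O bond energy.
Σ(broken) = 1×337 + 3×403 + 1×352 + 1×D + 1×471 + 2×511 = 3391 + D
Σ(formed) = 4×D + 4×471 = 1884 + 4D
ΔH = Σ(broken) − Σ(formed) = (3391 + D) − (1884 + 4D) = +1507 − 3D
Setting this equal to −806 kJ gives 3D = 2313, so D = 771 kJ/mol.

D(C=O) ≈ 771 kJ/mol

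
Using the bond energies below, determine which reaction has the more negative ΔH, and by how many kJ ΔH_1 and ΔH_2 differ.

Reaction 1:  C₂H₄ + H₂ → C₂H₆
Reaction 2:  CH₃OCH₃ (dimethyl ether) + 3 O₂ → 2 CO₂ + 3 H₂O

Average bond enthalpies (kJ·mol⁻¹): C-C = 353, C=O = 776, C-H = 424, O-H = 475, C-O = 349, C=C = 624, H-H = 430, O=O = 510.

Reaction 1:
  Bonds broken (reactants):
    C-H: 4 × 424 = 1696
    C=C: 1 × 624 = 624
    H-H: 1 × 430 = 430
    Σ(broken) = 2750 kJ
  Bonds formed (products):
    C-C: 1 × 353 = 353
    C-H: 6 × 424 = 2544
    Σ(formed) = 2897 kJ
  ΔH_1 = 2750 − 2897 = −147 kJ
Reaction 2:
  Bonds broken (reactants):
    C-H: 6 × 424 = 2544
    C-O: 2 × 349 = 698
    O=O: 3 × 510 = 1530
    Σ(broken) = 4772 kJ
  Bonds formed (products):
    C=O: 4 × 776 = 3104
    O-H: 6 × 475 = 2850
    Σ(formed) = 5954 kJ
  ΔH_2 = 4772 − 5954 = −1182 kJ
ΔH_1 − ΔH_2 = +1035 kJ, so reaction 2 has the more negative ΔH; |ΔH_1 − ΔH_2| = 1035 kJ.

Reaction 2, by 1035 kJ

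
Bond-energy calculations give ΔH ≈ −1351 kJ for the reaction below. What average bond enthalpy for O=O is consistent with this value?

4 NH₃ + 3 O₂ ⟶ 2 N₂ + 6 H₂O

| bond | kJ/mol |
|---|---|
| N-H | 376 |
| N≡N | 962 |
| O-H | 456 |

D(O=O) ≈ 511 kJ/mol

Let D be the O=O bond energy.
Σ(broken) = 12×376 + 3×D = 4512 + 3D
Σ(formed) = 2×962 + 12×456 = 7396
ΔH = Σ(broken) − Σ(formed) = (4512 + 3D) − (7396) = −2884 + 3D
Setting this equal to −1351 kJ gives 3D = 1533, so D = 511 kJ/mol.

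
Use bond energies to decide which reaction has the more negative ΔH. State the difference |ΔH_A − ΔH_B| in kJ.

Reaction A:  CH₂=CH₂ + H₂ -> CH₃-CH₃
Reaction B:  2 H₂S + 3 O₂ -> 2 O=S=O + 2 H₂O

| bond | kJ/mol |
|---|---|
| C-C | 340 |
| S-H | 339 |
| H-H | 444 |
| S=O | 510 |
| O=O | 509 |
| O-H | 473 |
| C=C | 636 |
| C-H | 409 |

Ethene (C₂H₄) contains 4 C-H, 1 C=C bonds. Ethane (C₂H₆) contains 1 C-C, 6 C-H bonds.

Reaction A:
  Bonds broken (reactants):
    C-H: 4 × 409 = 1636
    C=C: 1 × 636 = 636
    H-H: 1 × 444 = 444
    Σ(broken) = 2716 kJ
  Bonds formed (products):
    C-C: 1 × 340 = 340
    C-H: 6 × 409 = 2454
    Σ(formed) = 2794 kJ
  ΔH_A = 2716 − 2794 = −78 kJ
Reaction B:
  Bonds broken (reactants):
    O=O: 3 × 509 = 1527
    S-H: 4 × 339 = 1356
    Σ(broken) = 2883 kJ
  Bonds formed (products):
    O-H: 4 × 473 = 1892
    S=O: 4 × 510 = 2040
    Σ(formed) = 3932 kJ
  ΔH_B = 2883 − 3932 = −1049 kJ
ΔH_A − ΔH_B = +971 kJ, so reaction B has the more negative ΔH; |ΔH_A − ΔH_B| = 971 kJ.

Reaction B, by 971 kJ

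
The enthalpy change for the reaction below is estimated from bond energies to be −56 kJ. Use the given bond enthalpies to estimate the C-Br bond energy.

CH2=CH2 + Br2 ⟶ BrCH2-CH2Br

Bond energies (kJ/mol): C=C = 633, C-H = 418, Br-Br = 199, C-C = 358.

Let D be the C-Br bond energy.
Σ(broken) = 1×199 + 4×418 + 1×633 = 2504
Σ(formed) = 2×D + 1×358 + 4×418 = 2030 + 2D
ΔH = Σ(broken) − Σ(formed) = (2504) − (2030 + 2D) = +474 − 2D
Setting this equal to −56 kJ gives 2D = 530, so D = 265 kJ/mol.

D(C-Br) ≈ 265 kJ/mol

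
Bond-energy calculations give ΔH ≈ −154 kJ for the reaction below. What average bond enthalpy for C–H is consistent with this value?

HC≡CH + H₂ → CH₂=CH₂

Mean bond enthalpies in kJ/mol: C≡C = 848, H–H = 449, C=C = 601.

Let D be the C–H bond energy.
Σ(broken) = 1×848 + 2×D + 1×449 = 1297 + 2D
Σ(formed) = 4×D + 1×601 = 601 + 4D
ΔH = Σ(broken) − Σ(formed) = (1297 + 2D) − (601 + 4D) = +696 − 2D
Setting this equal to −154 kJ gives 2D = 850, so D = 425 kJ/mol.

D(C–H) ≈ 425 kJ/mol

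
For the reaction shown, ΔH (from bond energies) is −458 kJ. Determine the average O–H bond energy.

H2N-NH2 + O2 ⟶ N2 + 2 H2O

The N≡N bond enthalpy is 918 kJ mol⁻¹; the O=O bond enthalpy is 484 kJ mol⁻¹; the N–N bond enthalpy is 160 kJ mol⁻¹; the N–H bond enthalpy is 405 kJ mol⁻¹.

D(O–H) ≈ 451 kJ/mol

Let D be the O–H bond energy.
Σ(broken) = 4×405 + 1×160 + 1×484 = 2264
Σ(formed) = 1×918 + 4×D = 918 + 4D
ΔH = Σ(broken) − Σ(formed) = (2264) − (918 + 4D) = +1346 − 4D
Setting this equal to −458 kJ gives 4D = 1804, so D = 451 kJ/mol.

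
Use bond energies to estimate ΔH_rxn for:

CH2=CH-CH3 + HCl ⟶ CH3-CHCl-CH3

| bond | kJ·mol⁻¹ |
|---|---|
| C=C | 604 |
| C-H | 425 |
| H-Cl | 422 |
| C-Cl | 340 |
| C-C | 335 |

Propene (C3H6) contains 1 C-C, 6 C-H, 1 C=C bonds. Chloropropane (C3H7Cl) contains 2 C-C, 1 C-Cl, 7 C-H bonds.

Bonds broken (reactants):
  C-C: 1 × 335 = 335
  C-H: 6 × 425 = 2550
  C=C: 1 × 604 = 604
  H-Cl: 1 × 422 = 422
  Σ(broken) = 3911 kJ
Bonds formed (products):
  C-C: 2 × 335 = 670
  C-Cl: 1 × 340 = 340
  C-H: 7 × 425 = 2975
  Σ(formed) = 3985 kJ
ΔH = Σ(broken) − Σ(formed) = 3911 − 3985 = −74 kJ

ΔH ≈ −74 kJ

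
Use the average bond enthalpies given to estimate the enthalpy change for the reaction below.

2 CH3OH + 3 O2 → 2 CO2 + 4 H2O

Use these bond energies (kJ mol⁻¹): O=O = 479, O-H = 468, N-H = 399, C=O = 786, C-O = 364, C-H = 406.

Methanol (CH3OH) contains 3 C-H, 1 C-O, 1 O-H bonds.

ΔH ≈ −1351 kJ

Bonds broken (reactants):
  C-H: 6 × 406 = 2436
  C-O: 2 × 364 = 728
  O-H: 2 × 468 = 936
  O=O: 3 × 479 = 1437
  Σ(broken) = 5537 kJ
Bonds formed (products):
  C=O: 4 × 786 = 3144
  O-H: 8 × 468 = 3744
  Σ(formed) = 6888 kJ
ΔH = Σ(broken) − Σ(formed) = 5537 − 6888 = −1351 kJ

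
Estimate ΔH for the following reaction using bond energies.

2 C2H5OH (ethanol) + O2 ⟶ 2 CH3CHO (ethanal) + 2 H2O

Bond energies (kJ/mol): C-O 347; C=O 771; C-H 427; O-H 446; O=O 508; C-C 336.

Bonds broken (reactants):
  C-C: 2 × 336 = 672
  C-H: 10 × 427 = 4270
  C-O: 2 × 347 = 694
  O-H: 2 × 446 = 892
  O=O: 1 × 508 = 508
  Σ(broken) = 7036 kJ
Bonds formed (products):
  C-C: 2 × 336 = 672
  C-H: 8 × 427 = 3416
  C=O: 2 × 771 = 1542
  O-H: 4 × 446 = 1784
  Σ(formed) = 7414 kJ
ΔH = Σ(broken) − Σ(formed) = 7036 − 7414 = −378 kJ

ΔH ≈ −378 kJ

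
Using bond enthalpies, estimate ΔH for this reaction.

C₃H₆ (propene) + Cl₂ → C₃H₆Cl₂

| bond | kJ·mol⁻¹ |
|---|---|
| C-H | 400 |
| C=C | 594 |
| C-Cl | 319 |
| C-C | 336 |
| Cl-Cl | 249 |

Bonds broken (reactants):
  C-C: 1 × 336 = 336
  C-H: 6 × 400 = 2400
  C=C: 1 × 594 = 594
  Cl-Cl: 1 × 249 = 249
  Σ(broken) = 3579 kJ
Bonds formed (products):
  C-C: 2 × 336 = 672
  C-Cl: 2 × 319 = 638
  C-H: 6 × 400 = 2400
  Σ(formed) = 3710 kJ
ΔH = Σ(broken) − Σ(formed) = 3579 − 3710 = −131 kJ

ΔH ≈ −131 kJ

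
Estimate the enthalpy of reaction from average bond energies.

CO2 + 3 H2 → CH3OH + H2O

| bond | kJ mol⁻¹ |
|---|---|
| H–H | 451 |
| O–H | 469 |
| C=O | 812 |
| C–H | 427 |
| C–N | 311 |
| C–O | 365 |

Bonds broken (reactants):
  C=O: 2 × 812 = 1624
  H–H: 3 × 451 = 1353
  Σ(broken) = 2977 kJ
Bonds formed (products):
  C–H: 3 × 427 = 1281
  C–O: 1 × 365 = 365
  O–H: 3 × 469 = 1407
  Σ(formed) = 3053 kJ
ΔH = Σ(broken) − Σ(formed) = 2977 − 3053 = −76 kJ

ΔH ≈ −76 kJ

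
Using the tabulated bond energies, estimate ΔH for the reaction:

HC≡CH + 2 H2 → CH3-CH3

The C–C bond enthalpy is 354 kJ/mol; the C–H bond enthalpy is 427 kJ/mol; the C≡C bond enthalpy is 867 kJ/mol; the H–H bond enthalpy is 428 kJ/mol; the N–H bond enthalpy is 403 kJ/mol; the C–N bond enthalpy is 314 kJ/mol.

Bonds broken (reactants):
  C≡C: 1 × 867 = 867
  C–H: 2 × 427 = 854
  H–H: 2 × 428 = 856
  Σ(broken) = 2577 kJ
Bonds formed (products):
  C–C: 1 × 354 = 354
  C–H: 6 × 427 = 2562
  Σ(formed) = 2916 kJ
ΔH = Σ(broken) − Σ(formed) = 2577 − 2916 = −339 kJ

ΔH ≈ −339 kJ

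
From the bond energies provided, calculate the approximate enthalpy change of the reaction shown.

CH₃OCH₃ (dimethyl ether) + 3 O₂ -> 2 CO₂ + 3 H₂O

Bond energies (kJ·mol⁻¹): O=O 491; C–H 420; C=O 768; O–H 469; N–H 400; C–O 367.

Bonds broken (reactants):
  C–H: 6 × 420 = 2520
  C–O: 2 × 367 = 734
  O=O: 3 × 491 = 1473
  Σ(broken) = 4727 kJ
Bonds formed (products):
  C=O: 4 × 768 = 3072
  O–H: 6 × 469 = 2814
  Σ(formed) = 5886 kJ
ΔH = Σ(broken) − Σ(formed) = 4727 − 5886 = −1159 kJ

ΔH ≈ −1159 kJ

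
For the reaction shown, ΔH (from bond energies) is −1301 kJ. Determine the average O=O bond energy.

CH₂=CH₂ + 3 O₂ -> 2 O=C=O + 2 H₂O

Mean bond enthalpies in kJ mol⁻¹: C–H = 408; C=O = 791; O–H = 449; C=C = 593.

D(O=O) ≈ 478 kJ/mol

Let D be the O=O bond energy.
Σ(broken) = 4×408 + 1×593 + 3×D = 2225 + 3D
Σ(formed) = 4×791 + 4×449 = 4960
ΔH = Σ(broken) − Σ(formed) = (2225 + 3D) − (4960) = −2735 + 3D
Setting this equal to −1301 kJ gives 3D = 1434, so D = 478 kJ/mol.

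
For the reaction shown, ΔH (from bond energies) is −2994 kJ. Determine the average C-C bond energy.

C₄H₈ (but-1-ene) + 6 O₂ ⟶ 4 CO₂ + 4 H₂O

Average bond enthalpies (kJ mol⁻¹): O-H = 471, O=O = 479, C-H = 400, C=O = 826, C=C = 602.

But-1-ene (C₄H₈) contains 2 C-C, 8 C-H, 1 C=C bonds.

Let D be the C-C bond energy.
Σ(broken) = 2×D + 8×400 + 1×602 + 6×479 = 6676 + 2D
Σ(formed) = 8×826 + 8×471 = 10376
ΔH = Σ(broken) − Σ(formed) = (6676 + 2D) − (10376) = −3700 + 2D
Setting this equal to −2994 kJ gives 2D = 706, so D = 353 kJ/mol.

D(C-C) ≈ 353 kJ/mol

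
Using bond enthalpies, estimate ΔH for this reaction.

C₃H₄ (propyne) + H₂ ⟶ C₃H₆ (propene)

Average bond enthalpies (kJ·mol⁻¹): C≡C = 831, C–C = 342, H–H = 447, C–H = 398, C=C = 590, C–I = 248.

ΔH ≈ −108 kJ

Bonds broken (reactants):
  C≡C: 1 × 831 = 831
  C–C: 1 × 342 = 342
  C–H: 4 × 398 = 1592
  H–H: 1 × 447 = 447
  Σ(broken) = 3212 kJ
Bonds formed (products):
  C–C: 1 × 342 = 342
  C–H: 6 × 398 = 2388
  C=C: 1 × 590 = 590
  Σ(formed) = 3320 kJ
ΔH = Σ(broken) − Σ(formed) = 3212 − 3320 = −108 kJ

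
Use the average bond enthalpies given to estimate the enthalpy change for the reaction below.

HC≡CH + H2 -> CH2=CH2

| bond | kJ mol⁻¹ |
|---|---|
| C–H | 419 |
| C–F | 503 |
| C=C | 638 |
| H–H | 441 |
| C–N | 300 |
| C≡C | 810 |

ΔH ≈ −225 kJ

Bonds broken (reactants):
  C≡C: 1 × 810 = 810
  C–H: 2 × 419 = 838
  H–H: 1 × 441 = 441
  Σ(broken) = 2089 kJ
Bonds formed (products):
  C–H: 4 × 419 = 1676
  C=C: 1 × 638 = 638
  Σ(formed) = 2314 kJ
ΔH = Σ(broken) − Σ(formed) = 2089 − 2314 = −225 kJ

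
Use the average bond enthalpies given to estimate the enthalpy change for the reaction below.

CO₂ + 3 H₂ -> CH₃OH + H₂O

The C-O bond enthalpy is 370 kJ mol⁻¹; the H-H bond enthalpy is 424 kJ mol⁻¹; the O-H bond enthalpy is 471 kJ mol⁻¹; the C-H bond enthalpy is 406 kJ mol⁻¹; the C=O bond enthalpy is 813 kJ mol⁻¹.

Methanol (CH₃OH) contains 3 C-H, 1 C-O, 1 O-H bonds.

ΔH ≈ −103 kJ

Bonds broken (reactants):
  C=O: 2 × 813 = 1626
  H-H: 3 × 424 = 1272
  Σ(broken) = 2898 kJ
Bonds formed (products):
  C-H: 3 × 406 = 1218
  C-O: 1 × 370 = 370
  O-H: 3 × 471 = 1413
  Σ(formed) = 3001 kJ
ΔH = Σ(broken) − Σ(formed) = 2898 − 3001 = −103 kJ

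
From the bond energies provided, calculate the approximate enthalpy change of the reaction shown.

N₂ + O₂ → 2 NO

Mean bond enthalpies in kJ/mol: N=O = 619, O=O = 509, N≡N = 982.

Bonds broken (reactants):
  N≡N: 1 × 982 = 982
  O=O: 1 × 509 = 509
  Σ(broken) = 1491 kJ
Bonds formed (products):
  N=O: 2 × 619 = 1238
  Σ(formed) = 1238 kJ
ΔH = Σ(broken) − Σ(formed) = 1491 − 1238 = +253 kJ

ΔH ≈ +253 kJ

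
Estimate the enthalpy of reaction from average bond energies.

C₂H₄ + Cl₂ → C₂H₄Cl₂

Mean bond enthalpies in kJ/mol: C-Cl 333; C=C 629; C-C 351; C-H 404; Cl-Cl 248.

Bonds broken (reactants):
  C-H: 4 × 404 = 1616
  C=C: 1 × 629 = 629
  Cl-Cl: 1 × 248 = 248
  Σ(broken) = 2493 kJ
Bonds formed (products):
  C-C: 1 × 351 = 351
  C-Cl: 2 × 333 = 666
  C-H: 4 × 404 = 1616
  Σ(formed) = 2633 kJ
ΔH = Σ(broken) − Σ(formed) = 2493 − 2633 = −140 kJ

ΔH ≈ −140 kJ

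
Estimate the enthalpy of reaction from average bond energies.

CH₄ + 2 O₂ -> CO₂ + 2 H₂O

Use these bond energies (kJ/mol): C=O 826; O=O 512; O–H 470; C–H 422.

Bonds broken (reactants):
  C–H: 4 × 422 = 1688
  O=O: 2 × 512 = 1024
  Σ(broken) = 2712 kJ
Bonds formed (products):
  C=O: 2 × 826 = 1652
  O–H: 4 × 470 = 1880
  Σ(formed) = 3532 kJ
ΔH = Σ(broken) − Σ(formed) = 2712 − 3532 = −820 kJ

ΔH ≈ −820 kJ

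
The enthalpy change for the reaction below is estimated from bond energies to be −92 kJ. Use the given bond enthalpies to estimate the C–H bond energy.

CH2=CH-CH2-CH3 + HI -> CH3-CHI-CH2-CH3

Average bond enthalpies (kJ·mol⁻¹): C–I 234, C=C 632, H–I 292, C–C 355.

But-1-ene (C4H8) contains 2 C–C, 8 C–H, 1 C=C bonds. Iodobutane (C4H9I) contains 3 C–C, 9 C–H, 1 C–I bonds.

D(C–H) ≈ 427 kJ/mol

Let D be the C–H bond energy.
Σ(broken) = 2×355 + 8×D + 1×632 + 1×292 = 1634 + 8D
Σ(formed) = 3×355 + 9×D + 1×234 = 1299 + 9D
ΔH = Σ(broken) − Σ(formed) = (1634 + 8D) − (1299 + 9D) = +335 − D
Setting this equal to −92 kJ gives D = 427 kJ/mol.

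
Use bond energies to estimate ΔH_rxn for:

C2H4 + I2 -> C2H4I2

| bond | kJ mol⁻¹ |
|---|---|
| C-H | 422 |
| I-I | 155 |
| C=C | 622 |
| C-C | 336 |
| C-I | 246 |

Bonds broken (reactants):
  C-H: 4 × 422 = 1688
  C=C: 1 × 622 = 622
  I-I: 1 × 155 = 155
  Σ(broken) = 2465 kJ
Bonds formed (products):
  C-C: 1 × 336 = 336
  C-H: 4 × 422 = 1688
  C-I: 2 × 246 = 492
  Σ(formed) = 2516 kJ
ΔH = Σ(broken) − Σ(formed) = 2465 − 2516 = −51 kJ

ΔH ≈ −51 kJ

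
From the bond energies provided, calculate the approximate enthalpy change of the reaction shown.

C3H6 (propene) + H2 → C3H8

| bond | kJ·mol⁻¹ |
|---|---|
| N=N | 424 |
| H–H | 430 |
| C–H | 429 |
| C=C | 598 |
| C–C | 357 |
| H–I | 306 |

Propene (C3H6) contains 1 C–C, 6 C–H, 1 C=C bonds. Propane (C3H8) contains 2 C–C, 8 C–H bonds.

ΔH ≈ −187 kJ

Bonds broken (reactants):
  C–C: 1 × 357 = 357
  C–H: 6 × 429 = 2574
  C=C: 1 × 598 = 598
  H–H: 1 × 430 = 430
  Σ(broken) = 3959 kJ
Bonds formed (products):
  C–C: 2 × 357 = 714
  C–H: 8 × 429 = 3432
  Σ(formed) = 4146 kJ
ΔH = Σ(broken) − Σ(formed) = 3959 − 4146 = −187 kJ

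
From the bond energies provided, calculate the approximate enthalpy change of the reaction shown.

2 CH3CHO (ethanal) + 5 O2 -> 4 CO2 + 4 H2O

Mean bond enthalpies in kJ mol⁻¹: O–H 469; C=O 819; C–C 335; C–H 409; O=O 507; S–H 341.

Bonds broken (reactants):
  C–C: 2 × 335 = 670
  C–H: 8 × 409 = 3272
  C=O: 2 × 819 = 1638
  O=O: 5 × 507 = 2535
  Σ(broken) = 8115 kJ
Bonds formed (products):
  C=O: 8 × 819 = 6552
  O–H: 8 × 469 = 3752
  Σ(formed) = 10304 kJ
ΔH = Σ(broken) − Σ(formed) = 8115 − 10304 = −2189 kJ

ΔH ≈ −2189 kJ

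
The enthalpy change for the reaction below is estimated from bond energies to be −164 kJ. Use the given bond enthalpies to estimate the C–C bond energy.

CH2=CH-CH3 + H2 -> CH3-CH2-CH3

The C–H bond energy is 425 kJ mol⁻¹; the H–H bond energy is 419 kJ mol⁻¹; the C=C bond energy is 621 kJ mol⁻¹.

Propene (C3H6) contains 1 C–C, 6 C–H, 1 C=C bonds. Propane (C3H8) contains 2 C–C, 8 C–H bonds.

Let D be the C–C bond energy.
Σ(broken) = 1×D + 6×425 + 1×621 + 1×419 = 3590 + D
Σ(formed) = 2×D + 8×425 = 3400 + 2D
ΔH = Σ(broken) − Σ(formed) = (3590 + D) − (3400 + 2D) = +190 − D
Setting this equal to −164 kJ gives D = 354 kJ/mol.

D(C–C) ≈ 354 kJ/mol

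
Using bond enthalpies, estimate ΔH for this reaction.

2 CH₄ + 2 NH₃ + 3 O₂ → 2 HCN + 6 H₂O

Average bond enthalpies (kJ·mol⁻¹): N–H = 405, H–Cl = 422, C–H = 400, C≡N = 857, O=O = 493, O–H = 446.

ΔH ≈ −757 kJ

Bonds broken (reactants):
  C–H: 8 × 400 = 3200
  N–H: 6 × 405 = 2430
  O=O: 3 × 493 = 1479
  Σ(broken) = 7109 kJ
Bonds formed (products):
  C≡N: 2 × 857 = 1714
  C–H: 2 × 400 = 800
  O–H: 12 × 446 = 5352
  Σ(formed) = 7866 kJ
ΔH = Σ(broken) − Σ(formed) = 7109 − 7866 = −757 kJ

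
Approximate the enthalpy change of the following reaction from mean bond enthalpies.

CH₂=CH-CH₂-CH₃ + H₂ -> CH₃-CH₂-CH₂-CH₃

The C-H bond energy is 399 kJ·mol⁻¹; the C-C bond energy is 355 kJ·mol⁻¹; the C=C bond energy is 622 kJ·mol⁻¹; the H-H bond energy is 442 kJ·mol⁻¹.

Bonds broken (reactants):
  C-C: 2 × 355 = 710
  C-H: 8 × 399 = 3192
  C=C: 1 × 622 = 622
  H-H: 1 × 442 = 442
  Σ(broken) = 4966 kJ
Bonds formed (products):
  C-C: 3 × 355 = 1065
  C-H: 10 × 399 = 3990
  Σ(formed) = 5055 kJ
ΔH = Σ(broken) − Σ(formed) = 4966 − 5055 = −89 kJ

ΔH ≈ −89 kJ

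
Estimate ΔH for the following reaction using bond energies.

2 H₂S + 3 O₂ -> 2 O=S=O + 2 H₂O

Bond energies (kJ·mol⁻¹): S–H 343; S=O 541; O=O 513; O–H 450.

ΔH ≈ −1053 kJ

Bonds broken (reactants):
  O=O: 3 × 513 = 1539
  S–H: 4 × 343 = 1372
  Σ(broken) = 2911 kJ
Bonds formed (products):
  O–H: 4 × 450 = 1800
  S=O: 4 × 541 = 2164
  Σ(formed) = 3964 kJ
ΔH = Σ(broken) − Σ(formed) = 2911 − 3964 = −1053 kJ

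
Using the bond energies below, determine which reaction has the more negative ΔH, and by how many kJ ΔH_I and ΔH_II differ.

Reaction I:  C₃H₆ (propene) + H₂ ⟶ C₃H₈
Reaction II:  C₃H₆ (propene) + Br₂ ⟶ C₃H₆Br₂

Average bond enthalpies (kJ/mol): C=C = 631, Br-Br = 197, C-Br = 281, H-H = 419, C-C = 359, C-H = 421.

Reaction I:
  Bonds broken (reactants):
    C-C: 1 × 359 = 359
    C-H: 6 × 421 = 2526
    C=C: 1 × 631 = 631
    H-H: 1 × 419 = 419
    Σ(broken) = 3935 kJ
  Bonds formed (products):
    C-C: 2 × 359 = 718
    C-H: 8 × 421 = 3368
    Σ(formed) = 4086 kJ
  ΔH_I = 3935 − 4086 = −151 kJ
Reaction II:
  Bonds broken (reactants):
    Br-Br: 1 × 197 = 197
    C-C: 1 × 359 = 359
    C-H: 6 × 421 = 2526
    C=C: 1 × 631 = 631
    Σ(broken) = 3713 kJ
  Bonds formed (products):
    C-Br: 2 × 281 = 562
    C-C: 2 × 359 = 718
    C-H: 6 × 421 = 2526
    Σ(formed) = 3806 kJ
  ΔH_II = 3713 − 3806 = −93 kJ
ΔH_I − ΔH_II = −58 kJ, so reaction I has the more negative ΔH; |ΔH_I − ΔH_II| = 58 kJ.

Reaction I, by 58 kJ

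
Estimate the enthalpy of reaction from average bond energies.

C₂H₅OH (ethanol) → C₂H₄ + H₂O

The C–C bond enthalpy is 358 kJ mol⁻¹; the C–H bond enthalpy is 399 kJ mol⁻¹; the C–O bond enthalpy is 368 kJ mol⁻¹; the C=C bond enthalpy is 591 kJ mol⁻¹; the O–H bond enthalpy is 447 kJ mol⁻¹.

ΔH ≈ +87 kJ

Bonds broken (reactants):
  C–C: 1 × 358 = 358
  C–H: 5 × 399 = 1995
  C–O: 1 × 368 = 368
  O–H: 1 × 447 = 447
  Σ(broken) = 3168 kJ
Bonds formed (products):
  C–H: 4 × 399 = 1596
  C=C: 1 × 591 = 591
  O–H: 2 × 447 = 894
  Σ(formed) = 3081 kJ
ΔH = Σ(broken) − Σ(formed) = 3168 − 3081 = +87 kJ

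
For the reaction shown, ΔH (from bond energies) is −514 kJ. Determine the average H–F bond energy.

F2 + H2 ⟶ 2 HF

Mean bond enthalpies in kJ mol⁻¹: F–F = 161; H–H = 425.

D(H–F) ≈ 550 kJ/mol

Let D be the H–F bond energy.
Σ(broken) = 1×161 + 1×425 = 586
Σ(formed) = 2×D = 2D
ΔH = Σ(broken) − Σ(formed) = (586) − (2D) = +586 − 2D
Setting this equal to −514 kJ gives 2D = 1100, so D = 550 kJ/mol.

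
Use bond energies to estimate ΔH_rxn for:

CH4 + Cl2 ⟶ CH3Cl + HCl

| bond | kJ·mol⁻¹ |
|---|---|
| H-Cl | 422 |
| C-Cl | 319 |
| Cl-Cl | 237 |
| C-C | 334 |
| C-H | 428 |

Bonds broken (reactants):
  C-H: 4 × 428 = 1712
  Cl-Cl: 1 × 237 = 237
  Σ(broken) = 1949 kJ
Bonds formed (products):
  C-Cl: 1 × 319 = 319
  C-H: 3 × 428 = 1284
  H-Cl: 1 × 422 = 422
  Σ(formed) = 2025 kJ
ΔH = Σ(broken) − Σ(formed) = 1949 − 2025 = −76 kJ

ΔH ≈ −76 kJ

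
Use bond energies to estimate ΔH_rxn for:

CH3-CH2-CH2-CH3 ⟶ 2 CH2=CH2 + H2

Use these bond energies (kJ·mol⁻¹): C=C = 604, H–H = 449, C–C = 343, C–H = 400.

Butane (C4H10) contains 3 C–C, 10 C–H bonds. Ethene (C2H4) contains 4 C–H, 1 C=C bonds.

ΔH ≈ +172 kJ

Bonds broken (reactants):
  C–C: 3 × 343 = 1029
  C–H: 10 × 400 = 4000
  Σ(broken) = 5029 kJ
Bonds formed (products):
  C–H: 8 × 400 = 3200
  C=C: 2 × 604 = 1208
  H–H: 1 × 449 = 449
  Σ(formed) = 4857 kJ
ΔH = Σ(broken) − Σ(formed) = 5029 − 4857 = +172 kJ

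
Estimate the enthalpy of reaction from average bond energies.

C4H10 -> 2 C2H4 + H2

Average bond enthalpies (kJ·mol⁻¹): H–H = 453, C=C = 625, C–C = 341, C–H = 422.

ΔH ≈ +164 kJ

Bonds broken (reactants):
  C–C: 3 × 341 = 1023
  C–H: 10 × 422 = 4220
  Σ(broken) = 5243 kJ
Bonds formed (products):
  C–H: 8 × 422 = 3376
  C=C: 2 × 625 = 1250
  H–H: 1 × 453 = 453
  Σ(formed) = 5079 kJ
ΔH = Σ(broken) − Σ(formed) = 5243 − 5079 = +164 kJ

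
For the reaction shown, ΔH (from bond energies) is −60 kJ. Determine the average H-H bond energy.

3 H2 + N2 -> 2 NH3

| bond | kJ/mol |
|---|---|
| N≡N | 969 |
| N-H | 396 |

Let D be the H-H bond energy.
Σ(broken) = 3×D + 1×969 = 969 + 3D
Σ(formed) = 6×396 = 2376
ΔH = Σ(broken) − Σ(formed) = (969 + 3D) − (2376) = −1407 + 3D
Setting this equal to −60 kJ gives 3D = 1347, so D = 449 kJ/mol.

D(H-H) ≈ 449 kJ/mol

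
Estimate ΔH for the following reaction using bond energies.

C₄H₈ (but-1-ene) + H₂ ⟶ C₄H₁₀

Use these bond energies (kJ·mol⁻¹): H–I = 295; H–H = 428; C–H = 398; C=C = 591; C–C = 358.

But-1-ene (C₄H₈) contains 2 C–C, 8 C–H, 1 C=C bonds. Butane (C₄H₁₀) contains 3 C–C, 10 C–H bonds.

ΔH ≈ −135 kJ

Bonds broken (reactants):
  C–C: 2 × 358 = 716
  C–H: 8 × 398 = 3184
  C=C: 1 × 591 = 591
  H–H: 1 × 428 = 428
  Σ(broken) = 4919 kJ
Bonds formed (products):
  C–C: 3 × 358 = 1074
  C–H: 10 × 398 = 3980
  Σ(formed) = 5054 kJ
ΔH = Σ(broken) − Σ(formed) = 4919 − 5054 = −135 kJ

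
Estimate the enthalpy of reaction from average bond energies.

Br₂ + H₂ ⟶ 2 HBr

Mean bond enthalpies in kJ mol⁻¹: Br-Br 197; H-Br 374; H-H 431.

Bonds broken (reactants):
  Br-Br: 1 × 197 = 197
  H-H: 1 × 431 = 431
  Σ(broken) = 628 kJ
Bonds formed (products):
  H-Br: 2 × 374 = 748
  Σ(formed) = 748 kJ
ΔH = Σ(broken) − Σ(formed) = 628 − 748 = −120 kJ

ΔH ≈ −120 kJ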